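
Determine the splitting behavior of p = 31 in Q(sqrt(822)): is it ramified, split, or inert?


K = Q(sqrt(822)). Since d mod 4 = 2, disc(K) = 3288.
Check p | disc: 3288 mod 31 = 2.
p does not divide disc. Compute Legendre symbol (d/p):
16^((31-1)/2) mod 31 = 1
(d/p) = 1, so p splits: (p) = P*P' with e=1, f=1, g=2.
Therefore p is split.

split


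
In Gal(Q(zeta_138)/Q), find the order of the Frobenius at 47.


The Frobenius at p in Gal(Q(zeta_n)/Q) = (Z/nZ)* is the class of p, so its order is ord_138(47), the smallest k >= 1 with 47^k = 1 mod 138.
n = 138 = 2 * 3 * 23, phi(138) = 44; the order divides phi(n).
Divisors of 44: 1, 2, 4, 11, 22, 44
Repeated squaring mod 138: 47^1 = 47, 47^2 = 1, 47^4 = 1, 47^8 = 1, 47^16 = 1, 47^32 = 1
Test divisors in increasing order:
  k=1: 47^1 = 47 mod 138
  k=2: 47^2 = 1 mod 138  <- first divisor giving 1
Order = 2

2


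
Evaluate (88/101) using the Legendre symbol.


p = 101 is prime, so compute (88/101) with the reciprocity algorithm (Jacobi-symbol steps: pull out 2s via (2/n), flip via reciprocity, reduce):
  pull out 2: (2/101) = -1  (since 101 mod 8 = 5)
  pull out 2: (2/101) = -1  (since 101 mod 8 = 5)
  pull out 2: (2/101) = -1  (since 101 mod 8 = 5)
  reciprocity: (11/101) -> +(101/11)
  reduce: (2/11)
  pull out 2: (2/11) = -1  (since 11 mod 8 = 3)
  (1/11) = 1
Product of signs = 1
(88/101) = 1

1


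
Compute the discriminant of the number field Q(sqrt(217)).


For K = Q(sqrt(d)) with d squarefree: disc(K) = d if d = 1 mod 4, and disc(K) = 4d if d = 2 or 3 mod 4.
Here d = 217, and d mod 4 = 1.
d = 1 mod 4 (O_K = Z[(1+sqrt(d))/2]), so disc(K) = d = 217

217


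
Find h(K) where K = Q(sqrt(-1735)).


K = Q(sqrt(-1735)). d mod 4 = 1, so D = disc(K) = d = -1735
h(K) equals the number of primitive reduced positive-definite forms (a, b, c) = a*x^2 + b*x*y + c*y^2 with b^2 - 4ac = D,
where reduced means |b| <= a <= c, with b >= 0 whenever |b| = a or a = c, and primitive means gcd(a, b, c) = 1.
Reduced forces 3a^2 <= |D| = 1735, so 1 <= a <= 24; b must have the parity of D, and c = (b^2 - D)/(4a) must be an integer >= a.
Enumerate a = 1..24, b in [-a, a]:
  a=1: (1, 1, 434)  [1]
  a=2: (2, -1, 217), (2, 1, 217)  [2]
  a=3: none
  a=4: (4, -3, 109), (4, 3, 109)  [2]
  a=5: (5, 5, 88)  [1]
  a=6: none
  a=7: (7, -1, 62), (7, 1, 62)  [2]
  a=8: (8, -5, 55), (8, 5, 55)  [2]
  a=9: none
  a=10: (10, -5, 44), (10, 5, 44)  [2]
  a=11: (11, -5, 40), (11, 5, 40)  [2]
  a=12..13: none
  a=14: (14, -13, 34), (14, -1, 31), (14, 1, 31), (14, 13, 34)  [4]
  a=15: none
  a=16: (16, -11, 29), (16, 11, 29)  [2]
  a=17: (17, -13, 28), (17, 13, 28)  [2]
  a=18..19: none
  a=20: (20, -5, 22), (20, 5, 22)  [2]
  a=21: none
  a=22: (22, -17, 23), (22, 17, 23)  [2]
  a=23..24: none
Total reduced forms: 1 + 2 + 2 + 1 + 2 + 2 + 2 + 2 + 4 + 2 + 2 + 2 + 2 = 26
h = 26

26


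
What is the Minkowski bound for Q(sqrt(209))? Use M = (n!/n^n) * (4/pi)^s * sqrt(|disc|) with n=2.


d = 209, d mod 4 = 1, so disc(K) = d = 209; |disc(K)| = 209
Real quadratic field, so n = 2, s = r2 = 0, r1 = 2
M = (n!/n^n) * (4/pi)^s * sqrt(|disc(K)|) = (2!/2^2) * (4/pi)^0 * sqrt(209)
= 0.5 * 1.000000 * 14.456832
= 7.2284

7.2284


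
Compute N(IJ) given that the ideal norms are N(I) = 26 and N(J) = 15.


N(IJ) = N(I) * N(J)
= 26 * 15
= 390

390


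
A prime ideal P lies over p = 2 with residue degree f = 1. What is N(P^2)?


N(P^a) = p^(a*f)
= 2^(2*1)
= 2^2
= 4

4


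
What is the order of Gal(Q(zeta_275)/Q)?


|Gal(Q(zeta_275)/Q)| = phi(275)
= 200

200


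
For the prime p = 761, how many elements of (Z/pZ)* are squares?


For prime p, the number of non-zero quadratic residues is (p-1)/2.
= (761-1)/2
= 380

380


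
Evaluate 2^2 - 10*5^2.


x^2 - d*y^2
= 2^2 - 10*5^2
= 4 - 250
= -246

-246


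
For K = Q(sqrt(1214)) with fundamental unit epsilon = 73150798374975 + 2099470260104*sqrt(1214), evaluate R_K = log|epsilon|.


epsilon = 73150798374975 + 2099470260104*sqrt(1214)
= 1.4630e+14
R = ln(1.4630e+14)
= 32.6167

32.6167


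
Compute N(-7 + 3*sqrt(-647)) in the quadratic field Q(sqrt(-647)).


N(a + b*sqrt(d)) = a^2 - d*b^2
= (-7)^2 - (-647)*(3)^2
= 49 + 5823
= 5872

5872


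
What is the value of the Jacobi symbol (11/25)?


Compute (11/25) via quadratic reciprocity:
  reciprocity: (11/25) -> +(25/11)
  reduce: (3/11)
  reciprocity: (3/11) -> -(11/3)
  reduce: (2/3)
  pull out 2: (2/3) = -1  (since 3 mod 8 = 3)
  (1/3) = 1
Product of signs = 1

1


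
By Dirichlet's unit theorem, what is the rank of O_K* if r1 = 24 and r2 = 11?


By Dirichlet's unit theorem:
rank = r1 + r2 - 1
= 24 + 11 - 1
= 34

34


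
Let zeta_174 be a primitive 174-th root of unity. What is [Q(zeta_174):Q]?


The degree equals Euler's totient phi(174).
174 = 2 * 3 * 29
phi(174) = 56

56


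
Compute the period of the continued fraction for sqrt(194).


Run the CF algorithm for sqrt(194).
a_0 = floor(sqrt(194)) = 13; set m_0=0, q_0=1.
Recurrence: m' = q*a - m,  q' = (d - m'^2)/q,  a' = floor((a_0 + m')/q').
  step 1: m=13, q=25, a=1
  step 2: m=12, q=2, a=12
  step 3: m=12, q=25, a=1
  step 4: m=13, q=1, a=26
a_4 = 2*a_0 = 26, so the period closes here.
sqrt(194) = [13; 1, 12, 1, 26]
Period length = 4

4


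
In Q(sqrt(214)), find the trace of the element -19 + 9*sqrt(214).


Tr(a + b*sqrt(d)) = (a + b*sqrt(d)) + (a - b*sqrt(d)) = 2a
= 2 * (-19)
= -38

-38


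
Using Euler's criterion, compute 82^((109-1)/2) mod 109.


p = 109 is prime and the exponent is (p-1)/2 = 54, so by Euler's criterion 82^54 = (82/109) = +1 or -1 mod 109.
Compute by square-and-multiply:
  54 = 32 + 16 + 4 + 2 (binary 110110)
  Repeated squaring mod 109: 82^1 = 82, 82^2 = 75, 82^4 = 66, 82^8 = 105, 82^16 = 16, 82^32 = 38
  82^54 = 82^32 * 82^16 * 82^4 * 82^2 = 38 * 16 * 66 * 75 mod 109
    38 * 16 = 608 = 63 mod 109
    63 * 66 = 4158 = 16 mod 109
    16 * 75 = 1200 = 1 mod 109
  82^54 = 1 mod 109
Result 1: 82 is a quadratic residue mod 109.
82^54 mod 109 = 1

1


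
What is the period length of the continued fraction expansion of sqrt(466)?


Run the CF algorithm for sqrt(466).
a_0 = floor(sqrt(466)) = 21; set m_0=0, q_0=1.
Recurrence: m' = q*a - m,  q' = (d - m'^2)/q,  a' = floor((a_0 + m')/q').
  step 1: m=21, q=25, a=1
  step 2: m=4, q=18, a=1
  step 3: m=14, q=15, a=2
  step 4: m=16, q=14, a=2
  step 5: m=12, q=23, a=1
  step 6: m=11, q=15, a=2
  step 7: m=19, q=7, a=5
  step 8: m=16, q=30, a=1
  step 9: m=14, q=9, a=3
  step 10: m=13, q=33, a=1
  step 11: m=20, q=2, a=20
  step 12: m=20, q=33, a=1
  step 13: m=13, q=9, a=3
  step 14: m=14, q=30, a=1
  step 15: m=16, q=7, a=5
  step 16: m=19, q=15, a=2
  step 17: m=11, q=23, a=1
  step 18: m=12, q=14, a=2
  step 19: m=16, q=15, a=2
  step 20: m=14, q=18, a=1
  step 21: m=4, q=25, a=1
  step 22: m=21, q=1, a=42
a_22 = 2*a_0 = 42, so the period closes here.
sqrt(466) = [21; 1, 1, 2, 2, 1, 2, 5, 1, 3, 1, 20, 1, 3, 1, 5, 2, 1, 2, 2, 1, 1, 42]
Period length = 22

22


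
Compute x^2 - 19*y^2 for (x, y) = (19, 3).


x^2 - d*y^2
= 19^2 - 19*3^2
= 361 - 171
= 190

190


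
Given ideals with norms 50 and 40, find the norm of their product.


N(IJ) = N(I) * N(J)
= 50 * 40
= 2000

2000


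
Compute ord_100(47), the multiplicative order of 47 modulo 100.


We want ord_100(47), the smallest k >= 1 with 47^k = 1 mod 100.
n = 100 = 2^2 * 5^2, phi(100) = 40; the order divides phi(n).
Divisors of 40: 1, 2, 4, 5, 8, 10, 20, 40
Repeated squaring mod 100: 47^1 = 47, 47^2 = 9, 47^4 = 81, 47^8 = 61, 47^16 = 21, 47^32 = 41
Test divisors in increasing order:
  k=1: 47^1 = 47 mod 100
  k=2: 47^2 = 9 mod 100
  k=4: 47^4 = 81 mod 100
  k=5: 47^5 = 81 * 47 = 7 mod 100
  k=8: 47^8 = 61 mod 100
  k=10: 47^10 = 61 * 9 = 49 mod 100
  k=20: 47^20 = 21 * 81 = 1 mod 100  <- first divisor giving 1
Order = 20

20


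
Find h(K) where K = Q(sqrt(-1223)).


K = Q(sqrt(-1223)). d mod 4 = 1, so D = disc(K) = d = -1223
h(K) equals the number of primitive reduced positive-definite forms (a, b, c) = a*x^2 + b*x*y + c*y^2 with b^2 - 4ac = D,
where reduced means |b| <= a <= c, with b >= 0 whenever |b| = a or a = c, and primitive means gcd(a, b, c) = 1.
Reduced forces 3a^2 <= |D| = 1223, so 1 <= a <= 20; b must have the parity of D, and c = (b^2 - D)/(4a) must be an integer >= a.
Enumerate a = 1..20, b in [-a, a]:
  a=1: (1, 1, 306)  [1]
  a=2: (2, -1, 153), (2, 1, 153)  [2]
  a=3: (3, -1, 102), (3, 1, 102)  [2]
  a=4: (4, -3, 77), (4, 3, 77)  [2]
  a=5: none
  a=6: (6, -5, 52), (6, -1, 51), (6, 1, 51), (6, 5, 52)  [4]
  a=7: (7, -3, 44), (7, 3, 44)  [2]
  a=8: (8, -5, 39), (8, 5, 39)  [2]
  a=9: (9, -1, 34), (9, 1, 34)  [2]
  a=10: none
  a=11: (11, -3, 28), (11, 3, 28)  [2]
  a=12: (12, -11, 28), (12, -5, 26), (12, 5, 26), (12, 11, 28)  [4]
  a=13: (13, -5, 24), (13, 5, 24)  [2]
  a=14: (14, -11, 24), (14, -3, 22), (14, 3, 22), (14, 11, 24)  [4]
  a=15: none
  a=16: (16, -11, 21), (16, 11, 21)  [2]
  a=17: (17, -1, 18), (17, 1, 18)  [2]
  a=18: (18, -17, 21), (18, 17, 21)  [2]
  a=19..20: none
Total reduced forms: 1 + 2 + 2 + 2 + 4 + 2 + 2 + 2 + 2 + 4 + 2 + 4 + 2 + 2 + 2 = 35
h = 35

35


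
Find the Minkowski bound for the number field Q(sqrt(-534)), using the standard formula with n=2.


d = -534, d mod 4 = 2, so disc(K) = 4d = -2136; |disc(K)| = 2136
Imaginary quadratic field, so n = 2, s = r2 = 1, r1 = 0
M = (n!/n^n) * (4/pi)^s * sqrt(|disc(K)|) = (2!/2^2) * (4/pi)^1 * sqrt(2136)
= 0.5 * 1.273240 * 46.216880
= 29.4226

29.4226


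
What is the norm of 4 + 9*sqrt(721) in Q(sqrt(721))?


N(a + b*sqrt(d)) = a^2 - d*b^2
= (4)^2 - (721)*(9)^2
= 16 - 58401
= -58385

-58385


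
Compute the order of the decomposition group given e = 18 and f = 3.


|D_P| = e * f
= 18 * 3
= 54

54


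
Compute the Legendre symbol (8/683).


p = 683 is prime, so compute (8/683) with the reciprocity algorithm (Jacobi-symbol steps: pull out 2s via (2/n), flip via reciprocity, reduce):
  pull out 2: (2/683) = -1  (since 683 mod 8 = 3)
  pull out 2: (2/683) = -1  (since 683 mod 8 = 3)
  pull out 2: (2/683) = -1  (since 683 mod 8 = 3)
  (1/683) = 1
Product of signs = -1
(8/683) = -1

-1


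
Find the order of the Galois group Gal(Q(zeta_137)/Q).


|Gal(Q(zeta_137)/Q)| = phi(137)
= 136

136


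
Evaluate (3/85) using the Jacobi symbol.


Compute (3/85) via quadratic reciprocity:
  reciprocity: (3/85) -> +(85/3)
  reduce: (1/3)
  (1/3) = 1
Product of signs = 1

1


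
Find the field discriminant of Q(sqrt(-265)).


For K = Q(sqrt(d)) with d squarefree: disc(K) = d if d = 1 mod 4, and disc(K) = 4d if d = 2 or 3 mod 4.
Here d = -265, and d mod 4 = 3.
d = 3 mod 4, not 1 (O_K = Z[sqrt(d)]), so disc(K) = 4d = 4 * (-265) = -1060

-1060


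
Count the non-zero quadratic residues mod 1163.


For prime p, the number of non-zero quadratic residues is (p-1)/2.
= (1163-1)/2
= 581

581


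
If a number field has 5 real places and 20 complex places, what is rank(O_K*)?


By Dirichlet's unit theorem:
rank = r1 + r2 - 1
= 5 + 20 - 1
= 24

24


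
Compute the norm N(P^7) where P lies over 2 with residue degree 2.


N(P^a) = p^(a*f)
= 2^(7*2)
= 2^14
= 16384

16384


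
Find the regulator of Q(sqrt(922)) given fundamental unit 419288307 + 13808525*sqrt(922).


epsilon = 419288307 + 13808525*sqrt(922)
= 8.3858e+08
R = ln(8.3858e+08)
= 20.5472

20.5472


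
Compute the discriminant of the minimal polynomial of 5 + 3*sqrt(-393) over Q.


The element 5 + 3*sqrt(-393) has minimal polynomial:
x^2 - 10*x + 3562
Discriminant = (-10)^2 - 4*(3562)
= 100 - 14248
= -14148

-14148


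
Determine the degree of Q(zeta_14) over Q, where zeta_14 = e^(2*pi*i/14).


The degree equals Euler's totient phi(14).
14 = 2 * 7
phi(14) = 6

6


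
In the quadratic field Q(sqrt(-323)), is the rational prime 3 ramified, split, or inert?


K = Q(sqrt(-323)). Since d mod 4 = 1, disc(K) = -323.
Check p | disc: -323 mod 3 = 1.
p does not divide disc. Compute Legendre symbol (d/p):
1^((3-1)/2) mod 3 = 1
(d/p) = 1, so p splits: (p) = P*P' with e=1, f=1, g=2.
Therefore p is split.

split


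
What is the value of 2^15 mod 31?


p = 31 is prime and the exponent is (p-1)/2 = 15, so by Euler's criterion 2^15 = (2/31) = +1 or -1 mod 31.
Compute by square-and-multiply:
  15 = 8 + 4 + 2 + 1 (binary 1111)
  Repeated squaring mod 31: 2^1 = 2, 2^2 = 4, 2^4 = 16, 2^8 = 8
  2^15 = 2^8 * 2^4 * 2^2 * 2^1 = 8 * 16 * 4 * 2 mod 31
    8 * 16 = 128 = 4 mod 31
    4 * 4 = 16 = 16 mod 31
    16 * 2 = 32 = 1 mod 31
  2^15 = 1 mod 31
Result 1: 2 is a quadratic residue mod 31.
2^15 mod 31 = 1

1


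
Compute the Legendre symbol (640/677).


p = 677 is prime, so compute (640/677) with the reciprocity algorithm (Jacobi-symbol steps: pull out 2s via (2/n), flip via reciprocity, reduce):
  pull out 2: (2/677) = -1  (since 677 mod 8 = 5)
  pull out 2: (2/677) = -1  (since 677 mod 8 = 5)
  pull out 2: (2/677) = -1  (since 677 mod 8 = 5)
  pull out 2: (2/677) = -1  (since 677 mod 8 = 5)
  pull out 2: (2/677) = -1  (since 677 mod 8 = 5)
  pull out 2: (2/677) = -1  (since 677 mod 8 = 5)
  pull out 2: (2/677) = -1  (since 677 mod 8 = 5)
  reciprocity: (5/677) -> +(677/5)
  reduce: (2/5)
  pull out 2: (2/5) = -1  (since 5 mod 8 = 5)
  (1/5) = 1
Product of signs = 1
(640/677) = 1

1


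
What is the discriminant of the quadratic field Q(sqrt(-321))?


For K = Q(sqrt(d)) with d squarefree: disc(K) = d if d = 1 mod 4, and disc(K) = 4d if d = 2 or 3 mod 4.
Here d = -321, and d mod 4 = 3.
d = 3 mod 4, not 1 (O_K = Z[sqrt(d)]), so disc(K) = 4d = 4 * (-321) = -1284

-1284


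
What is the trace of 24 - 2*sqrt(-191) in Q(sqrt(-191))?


Tr(a + b*sqrt(d)) = (a + b*sqrt(d)) + (a - b*sqrt(d)) = 2a
= 2 * (24)
= 48

48


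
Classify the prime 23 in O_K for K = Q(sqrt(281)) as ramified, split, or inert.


K = Q(sqrt(281)). Since d mod 4 = 1, disc(K) = 281.
Check p | disc: 281 mod 23 = 5.
p does not divide disc. Compute Legendre symbol (d/p):
5^((23-1)/2) mod 23 = -1
(d/p) = -1, so p is inert: (p) stays prime with e=1, f=2, g=1.
Therefore p is inert.

inert


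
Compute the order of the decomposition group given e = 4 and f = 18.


|D_P| = e * f
= 4 * 18
= 72

72


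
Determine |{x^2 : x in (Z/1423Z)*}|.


For prime p, the number of non-zero quadratic residues is (p-1)/2.
= (1423-1)/2
= 711

711


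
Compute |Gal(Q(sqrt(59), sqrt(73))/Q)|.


The 2 square roots of distinct primes are multiplicatively independent over Q,
so [K:Q] = 2^2 and Gal(K/Q) is isomorphic to (Z/2Z)^2.
|Gal| = 2^2 = 4

4


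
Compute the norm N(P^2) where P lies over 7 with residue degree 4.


N(P^a) = p^(a*f)
= 7^(2*4)
= 7^8
= 5764801

5764801


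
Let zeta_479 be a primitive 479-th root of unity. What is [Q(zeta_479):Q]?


The degree equals Euler's totient phi(479).
479 = 479
phi(479) = 478

478


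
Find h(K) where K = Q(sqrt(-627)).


K = Q(sqrt(-627)). d mod 4 = 1, so D = disc(K) = d = -627
h(K) equals the number of primitive reduced positive-definite forms (a, b, c) = a*x^2 + b*x*y + c*y^2 with b^2 - 4ac = D,
where reduced means |b| <= a <= c, with b >= 0 whenever |b| = a or a = c, and primitive means gcd(a, b, c) = 1.
Reduced forces 3a^2 <= |D| = 627, so 1 <= a <= 14; b must have the parity of D, and c = (b^2 - D)/(4a) must be an integer >= a.
Enumerate a = 1..14, b in [-a, a]:
  a=1: (1, 1, 157)  [1]
  a=2: none
  a=3: (3, 3, 53)  [1]
  a=4..10: none
  a=11: (11, 11, 17)  [1]
  a=12: none
  a=13: (13, 7, 13)  [1]
  a=14: none
Total reduced forms: 1 + 1 + 1 + 1 = 4
h = 4

4


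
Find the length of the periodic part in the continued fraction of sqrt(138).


Run the CF algorithm for sqrt(138).
a_0 = floor(sqrt(138)) = 11; set m_0=0, q_0=1.
Recurrence: m' = q*a - m,  q' = (d - m'^2)/q,  a' = floor((a_0 + m')/q').
  step 1: m=11, q=17, a=1
  step 2: m=6, q=6, a=2
  step 3: m=6, q=17, a=1
  step 4: m=11, q=1, a=22
a_4 = 2*a_0 = 22, so the period closes here.
sqrt(138) = [11; 1, 2, 1, 22]
Period length = 4

4


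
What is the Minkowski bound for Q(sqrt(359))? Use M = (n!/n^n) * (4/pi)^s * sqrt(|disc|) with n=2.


d = 359, d mod 4 = 3, so disc(K) = 4d = 1436; |disc(K)| = 1436
Real quadratic field, so n = 2, s = r2 = 0, r1 = 2
M = (n!/n^n) * (4/pi)^s * sqrt(|disc(K)|) = (2!/2^2) * (4/pi)^0 * sqrt(1436)
= 0.5 * 1.000000 * 37.894591
= 18.9473

18.9473


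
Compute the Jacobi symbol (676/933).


Compute (676/933) via quadratic reciprocity:
  pull out 2: (2/933) = -1  (since 933 mod 8 = 5)
  pull out 2: (2/933) = -1  (since 933 mod 8 = 5)
  reciprocity: (169/933) -> +(933/169)
  reduce: (88/169)
  pull out 2: (2/169) = +1  (since 169 mod 8 = 1)
  pull out 2: (2/169) = +1  (since 169 mod 8 = 1)
  pull out 2: (2/169) = +1  (since 169 mod 8 = 1)
  reciprocity: (11/169) -> +(169/11)
  reduce: (4/11)
  pull out 2: (2/11) = -1  (since 11 mod 8 = 3)
  pull out 2: (2/11) = -1  (since 11 mod 8 = 3)
  (1/11) = 1
Product of signs = 1

1


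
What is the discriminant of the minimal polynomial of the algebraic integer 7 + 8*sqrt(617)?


The element 7 + 8*sqrt(617) has minimal polynomial:
x^2 - 14*x - 39439
Discriminant = (-14)^2 - 4*(-39439)
= 196 + 157756
= 157952

157952


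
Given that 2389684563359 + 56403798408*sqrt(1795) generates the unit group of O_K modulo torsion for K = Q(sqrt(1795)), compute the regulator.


epsilon = 2389684563359 + 56403798408*sqrt(1795)
= 4.7794e+12
R = ln(4.7794e+12)
= 29.1953

29.1953


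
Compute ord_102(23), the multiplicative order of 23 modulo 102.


We want ord_102(23), the smallest k >= 1 with 23^k = 1 mod 102.
n = 102 = 2 * 3 * 17, phi(102) = 32; the order divides phi(n).
Divisors of 32: 1, 2, 4, 8, 16, 32
Repeated squaring mod 102: 23^1 = 23, 23^2 = 19, 23^4 = 55, 23^8 = 67, 23^16 = 1, 23^32 = 1
Test divisors in increasing order:
  k=1: 23^1 = 23 mod 102
  k=2: 23^2 = 19 mod 102
  k=4: 23^4 = 55 mod 102
  k=8: 23^8 = 67 mod 102
  k=16: 23^16 = 1 mod 102  <- first divisor giving 1
Order = 16

16


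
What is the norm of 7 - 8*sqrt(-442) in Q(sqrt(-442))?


N(a + b*sqrt(d)) = a^2 - d*b^2
= (7)^2 - (-442)*(-8)^2
= 49 + 28288
= 28337

28337


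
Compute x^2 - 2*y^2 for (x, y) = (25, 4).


x^2 - d*y^2
= 25^2 - 2*4^2
= 625 - 32
= 593

593


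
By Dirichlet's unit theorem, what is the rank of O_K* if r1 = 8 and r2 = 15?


By Dirichlet's unit theorem:
rank = r1 + r2 - 1
= 8 + 15 - 1
= 22

22


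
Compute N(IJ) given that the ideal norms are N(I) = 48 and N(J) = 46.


N(IJ) = N(I) * N(J)
= 48 * 46
= 2208

2208


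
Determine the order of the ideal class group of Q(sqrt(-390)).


K = Q(sqrt(-390)). d mod 4 = 2, so D = disc(K) = 4d = -1560
h(K) equals the number of primitive reduced positive-definite forms (a, b, c) = a*x^2 + b*x*y + c*y^2 with b^2 - 4ac = D,
where reduced means |b| <= a <= c, with b >= 0 whenever |b| = a or a = c, and primitive means gcd(a, b, c) = 1.
Reduced forces 3a^2 <= |D| = 1560, so 1 <= a <= 22; b must have the parity of D, and c = (b^2 - D)/(4a) must be an integer >= a.
Enumerate a = 1..22, b in [-a, a]:
  a=1: (1, 0, 390)  [1]
  a=2: (2, 0, 195)  [1]
  a=3: (3, 0, 130)  [1]
  a=4: none
  a=5: (5, 0, 78)  [1]
  a=6: (6, 0, 65)  [1]
  a=7: (7, -6, 57), (7, 6, 57)  [2]
  a=8..9: none
  a=10: (10, 0, 39)  [1]
  a=11..12: none
  a=13: (13, 0, 30)  [1]
  a=14: (14, -8, 29), (14, 8, 29)  [2]
  a=15: (15, 0, 26)  [1]
  a=16: none
  a=17: (17, -2, 23), (17, 2, 23)  [2]
  a=18: none
  a=19: (19, -6, 21), (19, 6, 21)  [2]
  a=20..22: none
Total reduced forms: 1 + 1 + 1 + 1 + 1 + 2 + 1 + 1 + 2 + 1 + 2 + 2 = 16
h = 16

16


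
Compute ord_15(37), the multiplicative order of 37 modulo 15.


We want ord_15(37), the smallest k >= 1 with 37^k = 1 mod 15.
n = 15 = 3 * 5, phi(15) = 8; the order divides phi(n).
Divisors of 8: 1, 2, 4, 8
Repeated squaring mod 15: 37^1 = 7, 37^2 = 4, 37^4 = 1, 37^8 = 1
Test divisors in increasing order:
  k=1: 37^1 = 7 mod 15
  k=2: 37^2 = 4 mod 15
  k=4: 37^4 = 1 mod 15  <- first divisor giving 1
Order = 4

4


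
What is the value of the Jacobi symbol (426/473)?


Compute (426/473) via quadratic reciprocity:
  pull out 2: (2/473) = +1  (since 473 mod 8 = 1)
  reciprocity: (213/473) -> +(473/213)
  reduce: (47/213)
  reciprocity: (47/213) -> +(213/47)
  reduce: (25/47)
  reciprocity: (25/47) -> +(47/25)
  reduce: (22/25)
  pull out 2: (2/25) = +1  (since 25 mod 8 = 1)
  reciprocity: (11/25) -> +(25/11)
  reduce: (3/11)
  reciprocity: (3/11) -> -(11/3)
  reduce: (2/3)
  pull out 2: (2/3) = -1  (since 3 mod 8 = 3)
  (1/3) = 1
Product of signs = 1

1


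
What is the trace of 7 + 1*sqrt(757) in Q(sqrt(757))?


Tr(a + b*sqrt(d)) = (a + b*sqrt(d)) + (a - b*sqrt(d)) = 2a
= 2 * (7)
= 14

14


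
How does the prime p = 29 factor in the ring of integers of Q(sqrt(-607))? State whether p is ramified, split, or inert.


K = Q(sqrt(-607)). Since d mod 4 = 1, disc(K) = -607.
Check p | disc: -607 mod 29 = 2.
p does not divide disc. Compute Legendre symbol (d/p):
2^((29-1)/2) mod 29 = -1
(d/p) = -1, so p is inert: (p) stays prime with e=1, f=2, g=1.
Therefore p is inert.

inert


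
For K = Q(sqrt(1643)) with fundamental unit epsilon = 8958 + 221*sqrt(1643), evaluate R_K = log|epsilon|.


epsilon = 8958 + 221*sqrt(1643)
= 17915.9999
R = ln(17915.9999)
= 9.7934

9.7934


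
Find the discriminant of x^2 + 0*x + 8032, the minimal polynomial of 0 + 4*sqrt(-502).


The element 0 + 4*sqrt(-502) has minimal polynomial:
x^2 + 0*x + 8032
Discriminant = (0)^2 - 4*(8032)
= 0 - 32128
= -32128

-32128


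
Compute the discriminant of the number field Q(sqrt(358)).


For K = Q(sqrt(d)) with d squarefree: disc(K) = d if d = 1 mod 4, and disc(K) = 4d if d = 2 or 3 mod 4.
Here d = 358, and d mod 4 = 2.
d = 2 mod 4, not 1 (O_K = Z[sqrt(d)]), so disc(K) = 4d = 4 * (358) = 1432

1432


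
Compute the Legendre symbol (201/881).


p = 881 is prime, so compute (201/881) with the reciprocity algorithm (Jacobi-symbol steps: pull out 2s via (2/n), flip via reciprocity, reduce):
  reciprocity: (201/881) -> +(881/201)
  reduce: (77/201)
  reciprocity: (77/201) -> +(201/77)
  reduce: (47/77)
  reciprocity: (47/77) -> +(77/47)
  reduce: (30/47)
  pull out 2: (2/47) = +1  (since 47 mod 8 = 7)
  reciprocity: (15/47) -> -(47/15)
  reduce: (2/15)
  pull out 2: (2/15) = +1  (since 15 mod 8 = 7)
  (1/15) = 1
Product of signs = -1
(201/881) = -1

-1


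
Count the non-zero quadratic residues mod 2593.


For prime p, the number of non-zero quadratic residues is (p-1)/2.
= (2593-1)/2
= 1296

1296


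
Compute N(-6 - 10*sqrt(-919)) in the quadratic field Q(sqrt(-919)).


N(a + b*sqrt(d)) = a^2 - d*b^2
= (-6)^2 - (-919)*(-10)^2
= 36 + 91900
= 91936

91936


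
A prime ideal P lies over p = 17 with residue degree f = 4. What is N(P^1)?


N(P^a) = p^(a*f)
= 17^(1*4)
= 17^4
= 83521

83521


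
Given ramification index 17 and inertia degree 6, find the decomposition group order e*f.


|D_P| = e * f
= 17 * 6
= 102

102


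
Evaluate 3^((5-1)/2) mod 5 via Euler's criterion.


p = 5 is prime and the exponent is (p-1)/2 = 2, so by Euler's criterion 3^2 = (3/5) = +1 or -1 mod 5.
Compute by square-and-multiply:
  2 = 2 (binary 10)
  Repeated squaring mod 5: 3^1 = 3, 3^2 = 4
  3^2 = 4 mod 5
Result 4 = p - 1 = -1 mod 5: 3 is a quadratic non-residue mod 5. As a residue in [0, p-1] the value is 4.
3^2 mod 5 = 4

4


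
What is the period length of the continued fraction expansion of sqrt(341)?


Run the CF algorithm for sqrt(341).
a_0 = floor(sqrt(341)) = 18; set m_0=0, q_0=1.
Recurrence: m' = q*a - m,  q' = (d - m'^2)/q,  a' = floor((a_0 + m')/q').
  step 1: m=18, q=17, a=2
  step 2: m=16, q=5, a=6
  step 3: m=14, q=29, a=1
  step 4: m=15, q=4, a=8
  step 5: m=17, q=13, a=2
  step 6: m=9, q=20, a=1
  step 7: m=11, q=11, a=2
  step 8: m=11, q=20, a=1
  step 9: m=9, q=13, a=2
  step 10: m=17, q=4, a=8
  step 11: m=15, q=29, a=1
  step 12: m=14, q=5, a=6
  step 13: m=16, q=17, a=2
  step 14: m=18, q=1, a=36
a_14 = 2*a_0 = 36, so the period closes here.
sqrt(341) = [18; 2, 6, 1, 8, 2, 1, 2, 1, 2, 8, 1, 6, 2, 36]
Period length = 14

14


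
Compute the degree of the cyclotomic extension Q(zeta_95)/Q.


The degree equals Euler's totient phi(95).
95 = 5 * 19
phi(95) = 72

72


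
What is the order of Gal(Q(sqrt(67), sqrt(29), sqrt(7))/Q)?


The 3 square roots of distinct primes are multiplicatively independent over Q,
so [K:Q] = 2^3 and Gal(K/Q) is isomorphic to (Z/2Z)^3.
|Gal| = 2^3 = 8

8


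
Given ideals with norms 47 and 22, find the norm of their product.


N(IJ) = N(I) * N(J)
= 47 * 22
= 1034

1034


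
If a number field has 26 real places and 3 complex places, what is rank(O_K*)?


By Dirichlet's unit theorem:
rank = r1 + r2 - 1
= 26 + 3 - 1
= 28

28


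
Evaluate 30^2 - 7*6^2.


x^2 - d*y^2
= 30^2 - 7*6^2
= 900 - 252
= 648

648


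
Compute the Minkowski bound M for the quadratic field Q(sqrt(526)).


d = 526, d mod 4 = 2, so disc(K) = 4d = 2104; |disc(K)| = 2104
Real quadratic field, so n = 2, s = r2 = 0, r1 = 2
M = (n!/n^n) * (4/pi)^s * sqrt(|disc(K)|) = (2!/2^2) * (4/pi)^0 * sqrt(2104)
= 0.5 * 1.000000 * 45.869380
= 22.9347

22.9347


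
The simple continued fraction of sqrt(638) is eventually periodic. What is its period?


Run the CF algorithm for sqrt(638).
a_0 = floor(sqrt(638)) = 25; set m_0=0, q_0=1.
Recurrence: m' = q*a - m,  q' = (d - m'^2)/q,  a' = floor((a_0 + m')/q').
  step 1: m=25, q=13, a=3
  step 2: m=14, q=34, a=1
  step 3: m=20, q=7, a=6
  step 4: m=22, q=22, a=2
  step 5: m=22, q=7, a=6
  step 6: m=20, q=34, a=1
  step 7: m=14, q=13, a=3
  step 8: m=25, q=1, a=50
a_8 = 2*a_0 = 50, so the period closes here.
sqrt(638) = [25; 3, 1, 6, 2, 6, 1, 3, 50]
Period length = 8

8


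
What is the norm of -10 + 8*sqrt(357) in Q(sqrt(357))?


N(a + b*sqrt(d)) = a^2 - d*b^2
= (-10)^2 - (357)*(8)^2
= 100 - 22848
= -22748

-22748


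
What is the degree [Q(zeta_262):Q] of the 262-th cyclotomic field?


The degree equals Euler's totient phi(262).
262 = 2 * 131
phi(262) = 130

130


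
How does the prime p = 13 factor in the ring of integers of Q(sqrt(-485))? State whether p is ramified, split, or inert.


K = Q(sqrt(-485)). Since d mod 4 = 3, disc(K) = -1940.
Check p | disc: -1940 mod 13 = 10.
p does not divide disc. Compute Legendre symbol (d/p):
9^((13-1)/2) mod 13 = 1
(d/p) = 1, so p splits: (p) = P*P' with e=1, f=1, g=2.
Therefore p is split.

split


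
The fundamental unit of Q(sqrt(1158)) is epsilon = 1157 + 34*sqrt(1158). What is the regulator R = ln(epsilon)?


epsilon = 1157 + 34*sqrt(1158)
= 2313.9996
R = ln(2313.9996)
= 7.7467

7.7467


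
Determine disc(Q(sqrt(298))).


For K = Q(sqrt(d)) with d squarefree: disc(K) = d if d = 1 mod 4, and disc(K) = 4d if d = 2 or 3 mod 4.
Here d = 298, and d mod 4 = 2.
d = 2 mod 4, not 1 (O_K = Z[sqrt(d)]), so disc(K) = 4d = 4 * (298) = 1192

1192


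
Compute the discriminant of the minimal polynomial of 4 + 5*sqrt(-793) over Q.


The element 4 + 5*sqrt(-793) has minimal polynomial:
x^2 - 8*x + 19841
Discriminant = (-8)^2 - 4*(19841)
= 64 - 79364
= -79300

-79300


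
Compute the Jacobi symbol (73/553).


Compute (73/553) via quadratic reciprocity:
  reciprocity: (73/553) -> +(553/73)
  reduce: (42/73)
  pull out 2: (2/73) = +1  (since 73 mod 8 = 1)
  reciprocity: (21/73) -> +(73/21)
  reduce: (10/21)
  pull out 2: (2/21) = -1  (since 21 mod 8 = 5)
  reciprocity: (5/21) -> +(21/5)
  reduce: (1/5)
  (1/5) = 1
Product of signs = -1

-1


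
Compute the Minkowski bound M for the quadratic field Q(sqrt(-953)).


d = -953, d mod 4 = 3, so disc(K) = 4d = -3812; |disc(K)| = 3812
Imaginary quadratic field, so n = 2, s = r2 = 1, r1 = 0
M = (n!/n^n) * (4/pi)^s * sqrt(|disc(K)|) = (2!/2^2) * (4/pi)^1 * sqrt(3812)
= 0.5 * 1.273240 * 61.741396
= 39.3058

39.3058


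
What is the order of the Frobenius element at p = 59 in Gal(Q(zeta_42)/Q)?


The Frobenius at p in Gal(Q(zeta_n)/Q) = (Z/nZ)* is the class of p, so its order is ord_42(59), the smallest k >= 1 with 59^k = 1 mod 42.
n = 42 = 2 * 3 * 7, phi(42) = 12; the order divides phi(n).
Divisors of 12: 1, 2, 3, 4, 6, 12
Repeated squaring mod 42: 59^1 = 17, 59^2 = 37, 59^4 = 25, 59^8 = 37
Test divisors in increasing order:
  k=1: 59^1 = 17 mod 42
  k=2: 59^2 = 37 mod 42
  k=3: 59^3 = 37 * 17 = 41 mod 42
  k=4: 59^4 = 25 mod 42
  k=6: 59^6 = 25 * 37 = 1 mod 42  <- first divisor giving 1
Order = 6

6


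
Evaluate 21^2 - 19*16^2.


x^2 - d*y^2
= 21^2 - 19*16^2
= 441 - 4864
= -4423

-4423


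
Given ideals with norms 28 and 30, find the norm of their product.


N(IJ) = N(I) * N(J)
= 28 * 30
= 840

840


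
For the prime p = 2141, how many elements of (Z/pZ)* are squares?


For prime p, the number of non-zero quadratic residues is (p-1)/2.
= (2141-1)/2
= 1070

1070


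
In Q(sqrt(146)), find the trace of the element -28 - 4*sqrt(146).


Tr(a + b*sqrt(d)) = (a + b*sqrt(d)) + (a - b*sqrt(d)) = 2a
= 2 * (-28)
= -56

-56


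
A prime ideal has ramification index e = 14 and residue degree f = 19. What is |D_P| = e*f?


|D_P| = e * f
= 14 * 19
= 266

266


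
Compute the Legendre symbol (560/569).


p = 569 is prime, so compute (560/569) with the reciprocity algorithm (Jacobi-symbol steps: pull out 2s via (2/n), flip via reciprocity, reduce):
  pull out 2: (2/569) = +1  (since 569 mod 8 = 1)
  pull out 2: (2/569) = +1  (since 569 mod 8 = 1)
  pull out 2: (2/569) = +1  (since 569 mod 8 = 1)
  pull out 2: (2/569) = +1  (since 569 mod 8 = 1)
  reciprocity: (35/569) -> +(569/35)
  reduce: (9/35)
  reciprocity: (9/35) -> +(35/9)
  reduce: (8/9)
  pull out 2: (2/9) = +1  (since 9 mod 8 = 1)
  pull out 2: (2/9) = +1  (since 9 mod 8 = 1)
  pull out 2: (2/9) = +1  (since 9 mod 8 = 1)
  (1/9) = 1
Product of signs = 1
(560/569) = 1

1


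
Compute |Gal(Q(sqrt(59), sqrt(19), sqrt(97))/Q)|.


The 3 square roots of distinct primes are multiplicatively independent over Q,
so [K:Q] = 2^3 and Gal(K/Q) is isomorphic to (Z/2Z)^3.
|Gal| = 2^3 = 8

8


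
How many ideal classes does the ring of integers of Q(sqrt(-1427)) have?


K = Q(sqrt(-1427)). d mod 4 = 1, so D = disc(K) = d = -1427
h(K) equals the number of primitive reduced positive-definite forms (a, b, c) = a*x^2 + b*x*y + c*y^2 with b^2 - 4ac = D,
where reduced means |b| <= a <= c, with b >= 0 whenever |b| = a or a = c, and primitive means gcd(a, b, c) = 1.
Reduced forces 3a^2 <= |D| = 1427, so 1 <= a <= 21; b must have the parity of D, and c = (b^2 - D)/(4a) must be an integer >= a.
Enumerate a = 1..21, b in [-a, a]:
  a=1: (1, 1, 357)  [1]
  a=2: none
  a=3: (3, -1, 119), (3, 1, 119)  [2]
  a=4..6: none
  a=7: (7, -1, 51), (7, 1, 51)  [2]
  a=8: none
  a=9: (9, -7, 41), (9, 7, 41)  [2]
  a=10: none
  a=11: (11, -5, 33), (11, 5, 33)  [2]
  a=12: none
  a=13: (13, -9, 29), (13, 9, 29)  [2]
  a=14..16: none
  a=17: (17, -1, 21), (17, 1, 21)  [2]
  a=18: none
  a=19: (19, -13, 21), (19, 13, 21)  [2]
  a=20..21: none
Total reduced forms: 1 + 2 + 2 + 2 + 2 + 2 + 2 + 2 = 15
h = 15

15


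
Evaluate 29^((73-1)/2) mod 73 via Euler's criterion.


p = 73 is prime and the exponent is (p-1)/2 = 36, so by Euler's criterion 29^36 = (29/73) = +1 or -1 mod 73.
Compute by square-and-multiply:
  36 = 32 + 4 (binary 100100)
  Repeated squaring mod 73: 29^1 = 29, 29^2 = 38, 29^4 = 57, 29^8 = 37, 29^16 = 55, 29^32 = 32
  29^36 = 29^32 * 29^4 = 32 * 57 mod 73
    32 * 57 = 1824 = 72 mod 73
  29^36 = 72 mod 73
Result 72 = p - 1 = -1 mod 73: 29 is a quadratic non-residue mod 73. As a residue in [0, p-1] the value is 72.
29^36 mod 73 = 72

72


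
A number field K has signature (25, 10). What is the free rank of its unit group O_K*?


By Dirichlet's unit theorem:
rank = r1 + r2 - 1
= 25 + 10 - 1
= 34

34


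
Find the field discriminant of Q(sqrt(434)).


For K = Q(sqrt(d)) with d squarefree: disc(K) = d if d = 1 mod 4, and disc(K) = 4d if d = 2 or 3 mod 4.
Here d = 434, and d mod 4 = 2.
d = 2 mod 4, not 1 (O_K = Z[sqrt(d)]), so disc(K) = 4d = 4 * (434) = 1736

1736


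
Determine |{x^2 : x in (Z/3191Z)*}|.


For prime p, the number of non-zero quadratic residues is (p-1)/2.
= (3191-1)/2
= 1595

1595


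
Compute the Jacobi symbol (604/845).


Compute (604/845) via quadratic reciprocity:
  pull out 2: (2/845) = -1  (since 845 mod 8 = 5)
  pull out 2: (2/845) = -1  (since 845 mod 8 = 5)
  reciprocity: (151/845) -> +(845/151)
  reduce: (90/151)
  pull out 2: (2/151) = +1  (since 151 mod 8 = 7)
  reciprocity: (45/151) -> +(151/45)
  reduce: (16/45)
  pull out 2: (2/45) = -1  (since 45 mod 8 = 5)
  pull out 2: (2/45) = -1  (since 45 mod 8 = 5)
  pull out 2: (2/45) = -1  (since 45 mod 8 = 5)
  pull out 2: (2/45) = -1  (since 45 mod 8 = 5)
  (1/45) = 1
Product of signs = 1

1


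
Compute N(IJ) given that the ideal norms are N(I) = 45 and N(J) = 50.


N(IJ) = N(I) * N(J)
= 45 * 50
= 2250

2250


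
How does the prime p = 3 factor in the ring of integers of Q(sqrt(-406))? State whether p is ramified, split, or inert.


K = Q(sqrt(-406)). Since d mod 4 = 2, disc(K) = -1624.
Check p | disc: -1624 mod 3 = 2.
p does not divide disc. Compute Legendre symbol (d/p):
2^((3-1)/2) mod 3 = -1
(d/p) = -1, so p is inert: (p) stays prime with e=1, f=2, g=1.
Therefore p is inert.

inert


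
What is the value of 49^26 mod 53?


p = 53 is prime and the exponent is (p-1)/2 = 26, so by Euler's criterion 49^26 = (49/53) = +1 or -1 mod 53.
Compute by square-and-multiply:
  26 = 16 + 8 + 2 (binary 11010)
  Repeated squaring mod 53: 49^1 = 49, 49^2 = 16, 49^4 = 44, 49^8 = 28, 49^16 = 42
  49^26 = 49^16 * 49^8 * 49^2 = 42 * 28 * 16 mod 53
    42 * 28 = 1176 = 10 mod 53
    10 * 16 = 160 = 1 mod 53
  49^26 = 1 mod 53
Result 1: 49 is a quadratic residue mod 53.
49^26 mod 53 = 1

1


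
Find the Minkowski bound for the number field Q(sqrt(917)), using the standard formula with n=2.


d = 917, d mod 4 = 1, so disc(K) = d = 917; |disc(K)| = 917
Real quadratic field, so n = 2, s = r2 = 0, r1 = 2
M = (n!/n^n) * (4/pi)^s * sqrt(|disc(K)|) = (2!/2^2) * (4/pi)^0 * sqrt(917)
= 0.5 * 1.000000 * 30.282008
= 15.1410

15.1410


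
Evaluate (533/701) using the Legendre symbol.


p = 701 is prime, so compute (533/701) with the reciprocity algorithm (Jacobi-symbol steps: pull out 2s via (2/n), flip via reciprocity, reduce):
  reciprocity: (533/701) -> +(701/533)
  reduce: (168/533)
  pull out 2: (2/533) = -1  (since 533 mod 8 = 5)
  pull out 2: (2/533) = -1  (since 533 mod 8 = 5)
  pull out 2: (2/533) = -1  (since 533 mod 8 = 5)
  reciprocity: (21/533) -> +(533/21)
  reduce: (8/21)
  pull out 2: (2/21) = -1  (since 21 mod 8 = 5)
  pull out 2: (2/21) = -1  (since 21 mod 8 = 5)
  pull out 2: (2/21) = -1  (since 21 mod 8 = 5)
  (1/21) = 1
Product of signs = 1
(533/701) = 1

1


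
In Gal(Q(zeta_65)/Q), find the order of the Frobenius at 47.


The Frobenius at p in Gal(Q(zeta_n)/Q) = (Z/nZ)* is the class of p, so its order is ord_65(47), the smallest k >= 1 with 47^k = 1 mod 65.
n = 65 = 5 * 13, phi(65) = 48; the order divides phi(n).
Divisors of 48: 1, 2, 3, 4, 6, 8, 12, 16, 24, 48
Repeated squaring mod 65: 47^1 = 47, 47^2 = 64, 47^4 = 1, 47^8 = 1, 47^16 = 1, 47^32 = 1
Test divisors in increasing order:
  k=1: 47^1 = 47 mod 65
  k=2: 47^2 = 64 mod 65
  k=3: 47^3 = 64 * 47 = 18 mod 65
  k=4: 47^4 = 1 mod 65  <- first divisor giving 1
Order = 4

4


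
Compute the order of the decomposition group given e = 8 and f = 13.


|D_P| = e * f
= 8 * 13
= 104

104


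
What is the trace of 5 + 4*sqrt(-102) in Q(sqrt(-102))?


Tr(a + b*sqrt(d)) = (a + b*sqrt(d)) + (a - b*sqrt(d)) = 2a
= 2 * (5)
= 10

10


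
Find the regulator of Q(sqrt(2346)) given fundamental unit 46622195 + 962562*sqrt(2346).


epsilon = 46622195 + 962562*sqrt(2346)
= 9.3244e+07
R = ln(9.3244e+07)
= 18.3507

18.3507


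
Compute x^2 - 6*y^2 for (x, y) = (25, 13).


x^2 - d*y^2
= 25^2 - 6*13^2
= 625 - 1014
= -389

-389


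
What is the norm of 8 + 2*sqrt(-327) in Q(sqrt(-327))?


N(a + b*sqrt(d)) = a^2 - d*b^2
= (8)^2 - (-327)*(2)^2
= 64 + 1308
= 1372

1372


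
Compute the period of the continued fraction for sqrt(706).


Run the CF algorithm for sqrt(706).
a_0 = floor(sqrt(706)) = 26; set m_0=0, q_0=1.
Recurrence: m' = q*a - m,  q' = (d - m'^2)/q,  a' = floor((a_0 + m')/q').
  step 1: m=26, q=30, a=1
  step 2: m=4, q=23, a=1
  step 3: m=19, q=15, a=3
  step 4: m=26, q=2, a=26
  step 5: m=26, q=15, a=3
  step 6: m=19, q=23, a=1
  step 7: m=4, q=30, a=1
  step 8: m=26, q=1, a=52
a_8 = 2*a_0 = 52, so the period closes here.
sqrt(706) = [26; 1, 1, 3, 26, 3, 1, 1, 52]
Period length = 8

8


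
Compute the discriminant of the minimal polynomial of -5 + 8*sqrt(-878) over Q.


The element -5 + 8*sqrt(-878) has minimal polynomial:
x^2 + 10*x + 56217
Discriminant = (10)^2 - 4*(56217)
= 100 - 224868
= -224768

-224768


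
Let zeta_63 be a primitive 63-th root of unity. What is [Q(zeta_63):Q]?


The degree equals Euler's totient phi(63).
63 = 3^2 * 7
phi(63) = 36

36


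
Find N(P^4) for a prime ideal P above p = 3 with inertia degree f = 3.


N(P^a) = p^(a*f)
= 3^(4*3)
= 3^12
= 531441

531441


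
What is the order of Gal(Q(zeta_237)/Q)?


|Gal(Q(zeta_237)/Q)| = phi(237)
= 156

156


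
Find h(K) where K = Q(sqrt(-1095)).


K = Q(sqrt(-1095)). d mod 4 = 1, so D = disc(K) = d = -1095
h(K) equals the number of primitive reduced positive-definite forms (a, b, c) = a*x^2 + b*x*y + c*y^2 with b^2 - 4ac = D,
where reduced means |b| <= a <= c, with b >= 0 whenever |b| = a or a = c, and primitive means gcd(a, b, c) = 1.
Reduced forces 3a^2 <= |D| = 1095, so 1 <= a <= 19; b must have the parity of D, and c = (b^2 - D)/(4a) must be an integer >= a.
Enumerate a = 1..19, b in [-a, a]:
  a=1: (1, 1, 274)  [1]
  a=2: (2, -1, 137), (2, 1, 137)  [2]
  a=3: (3, 3, 92)  [1]
  a=4: (4, -3, 69), (4, 3, 69)  [2]
  a=5: (5, 5, 56)  [1]
  a=6: (6, -3, 46), (6, 3, 46)  [2]
  a=7: (7, -5, 40), (7, 5, 40)  [2]
  a=8: (8, -5, 35), (8, 5, 35)  [2]
  a=9: none
  a=10: (10, -5, 28), (10, 5, 28)  [2]
  a=11: (11, -7, 26), (11, 7, 26)  [2]
  a=12: (12, -3, 23), (12, 3, 23)  [2]
  a=13: (13, -7, 22), (13, 7, 22)  [2]
  a=14: (14, -9, 21), (14, -5, 20), (14, 5, 20), (14, 9, 21)  [4]
  a=15: (15, 15, 22)  [1]
  a=16: (16, -11, 19), (16, 11, 19)  [2]
  a=17..19: none
Total reduced forms: 1 + 2 + 1 + 2 + 1 + 2 + 2 + 2 + 2 + 2 + 2 + 2 + 4 + 1 + 2 = 28
h = 28

28


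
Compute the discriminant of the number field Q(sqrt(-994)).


For K = Q(sqrt(d)) with d squarefree: disc(K) = d if d = 1 mod 4, and disc(K) = 4d if d = 2 or 3 mod 4.
Here d = -994, and d mod 4 = 2.
d = 2 mod 4, not 1 (O_K = Z[sqrt(d)]), so disc(K) = 4d = 4 * (-994) = -3976

-3976


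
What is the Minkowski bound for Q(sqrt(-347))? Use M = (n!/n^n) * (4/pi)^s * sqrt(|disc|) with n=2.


d = -347, d mod 4 = 1, so disc(K) = d = -347; |disc(K)| = 347
Imaginary quadratic field, so n = 2, s = r2 = 1, r1 = 0
M = (n!/n^n) * (4/pi)^s * sqrt(|disc(K)|) = (2!/2^2) * (4/pi)^1 * sqrt(347)
= 0.5 * 1.273240 * 18.627936
= 11.8589

11.8589


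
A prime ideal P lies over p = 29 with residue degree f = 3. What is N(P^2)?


N(P^a) = p^(a*f)
= 29^(2*3)
= 29^6
= 594823321

594823321


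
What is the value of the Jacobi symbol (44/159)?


Compute (44/159) via quadratic reciprocity:
  pull out 2: (2/159) = +1  (since 159 mod 8 = 7)
  pull out 2: (2/159) = +1  (since 159 mod 8 = 7)
  reciprocity: (11/159) -> -(159/11)
  reduce: (5/11)
  reciprocity: (5/11) -> +(11/5)
  reduce: (1/5)
  (1/5) = 1
Product of signs = -1

-1


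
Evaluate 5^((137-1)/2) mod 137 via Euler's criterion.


p = 137 is prime and the exponent is (p-1)/2 = 68, so by Euler's criterion 5^68 = (5/137) = +1 or -1 mod 137.
Compute by square-and-multiply:
  68 = 64 + 4 (binary 1000100)
  Repeated squaring mod 137: 5^1 = 5, 5^2 = 25, 5^4 = 77, 5^8 = 38, 5^16 = 74, 5^32 = 133, 5^64 = 16
  5^68 = 5^64 * 5^4 = 16 * 77 mod 137
    16 * 77 = 1232 = 136 mod 137
  5^68 = 136 mod 137
Result 136 = p - 1 = -1 mod 137: 5 is a quadratic non-residue mod 137. As a residue in [0, p-1] the value is 136.
5^68 mod 137 = 136

136
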